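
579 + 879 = 1458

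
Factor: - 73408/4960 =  - 74/5 = - 2^1  *5^( - 1) * 37^1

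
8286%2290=1416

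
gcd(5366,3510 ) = 2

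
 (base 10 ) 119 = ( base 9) 142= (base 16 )77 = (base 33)3K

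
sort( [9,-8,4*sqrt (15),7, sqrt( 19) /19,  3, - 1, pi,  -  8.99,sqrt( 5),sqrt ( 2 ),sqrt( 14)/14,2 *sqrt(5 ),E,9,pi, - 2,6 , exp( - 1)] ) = [ - 8.99, - 8,-2,- 1,sqrt(19) /19 , sqrt( 14 )/14,  exp( - 1), sqrt(2), sqrt( 5), E,3,  pi , pi, 2 * sqrt(5 ), 6,7, 9, 9,4*sqrt( 15)]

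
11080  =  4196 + 6884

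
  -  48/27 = - 16/9 = -1.78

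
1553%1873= 1553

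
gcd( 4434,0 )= 4434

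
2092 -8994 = -6902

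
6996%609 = 297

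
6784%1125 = 34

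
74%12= 2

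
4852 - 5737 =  - 885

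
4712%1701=1310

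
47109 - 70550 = -23441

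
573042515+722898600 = 1295941115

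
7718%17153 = 7718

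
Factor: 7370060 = 2^2 * 5^1*29^1* 97^1*131^1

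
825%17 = 9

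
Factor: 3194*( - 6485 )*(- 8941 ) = 2^1*5^1*1297^1*1597^1 * 8941^1 = 185195737690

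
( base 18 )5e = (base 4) 1220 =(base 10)104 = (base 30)3E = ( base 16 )68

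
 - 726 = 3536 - 4262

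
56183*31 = 1741673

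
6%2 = 0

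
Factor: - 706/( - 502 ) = 251^( - 1)*353^1=353/251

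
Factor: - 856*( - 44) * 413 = 15555232 = 2^5 * 7^1 * 11^1*59^1 * 107^1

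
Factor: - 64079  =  - 139^1*461^1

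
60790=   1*60790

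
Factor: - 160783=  - 7^1*103^1*223^1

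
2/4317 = 2/4317 = 0.00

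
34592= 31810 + 2782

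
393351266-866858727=  -  473507461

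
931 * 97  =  90307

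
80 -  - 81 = 161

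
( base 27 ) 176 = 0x39c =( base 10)924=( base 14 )4A0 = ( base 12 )650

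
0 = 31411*0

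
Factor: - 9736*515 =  - 5014040 = -  2^3*5^1  *103^1*1217^1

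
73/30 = 73/30 = 2.43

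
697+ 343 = 1040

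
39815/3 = 13271 + 2/3= 13271.67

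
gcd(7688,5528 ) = 8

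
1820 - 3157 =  - 1337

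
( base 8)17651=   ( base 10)8105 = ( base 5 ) 224410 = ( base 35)6LK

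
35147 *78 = 2741466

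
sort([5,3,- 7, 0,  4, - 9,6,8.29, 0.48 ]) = [ - 9,-7, 0, 0.48,3, 4, 5,6,8.29 ]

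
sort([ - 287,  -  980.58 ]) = [ - 980.58, - 287 ]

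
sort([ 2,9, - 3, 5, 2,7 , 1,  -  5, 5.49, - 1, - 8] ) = [- 8, - 5,-3, - 1, 1,2, 2,5, 5.49,7 , 9]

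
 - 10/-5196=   5/2598   =  0.00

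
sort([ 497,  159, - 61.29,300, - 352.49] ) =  [ - 352.49, - 61.29, 159,300,497]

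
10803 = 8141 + 2662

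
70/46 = 1+12/23=1.52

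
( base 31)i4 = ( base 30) im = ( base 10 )562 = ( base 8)1062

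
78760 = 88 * 895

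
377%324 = 53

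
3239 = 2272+967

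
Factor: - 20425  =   - 5^2*19^1*43^1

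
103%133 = 103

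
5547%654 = 315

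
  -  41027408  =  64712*( - 634 )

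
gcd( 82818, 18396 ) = 18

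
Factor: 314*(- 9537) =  - 2^1 * 3^1*11^1 * 17^2*157^1 = -  2994618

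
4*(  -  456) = - 1824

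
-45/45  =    -  1 = -  1.00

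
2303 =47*49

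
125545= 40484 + 85061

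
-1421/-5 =1421/5 = 284.20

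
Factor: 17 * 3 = 3^1*17^1 =51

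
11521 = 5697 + 5824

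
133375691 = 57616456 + 75759235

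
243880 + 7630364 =7874244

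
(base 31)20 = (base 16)3e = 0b111110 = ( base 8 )76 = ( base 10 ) 62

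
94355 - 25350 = 69005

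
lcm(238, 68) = 476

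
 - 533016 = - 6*88836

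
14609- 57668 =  - 43059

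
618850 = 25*24754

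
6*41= 246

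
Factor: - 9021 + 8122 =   -  29^1*31^1 = - 899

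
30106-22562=7544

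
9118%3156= 2806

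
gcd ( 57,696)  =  3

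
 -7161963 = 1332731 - 8494694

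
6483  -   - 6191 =12674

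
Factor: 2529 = 3^2*281^1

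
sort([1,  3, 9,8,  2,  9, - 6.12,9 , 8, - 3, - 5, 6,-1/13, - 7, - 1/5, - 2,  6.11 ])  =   [ - 7, - 6.12, - 5, - 3,  -  2, - 1/5, - 1/13, 1, 2,3,  6,6.11, 8,  8,9,9 , 9 ] 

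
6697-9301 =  - 2604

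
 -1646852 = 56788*( -29 ) 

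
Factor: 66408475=5^2*7^2*23^1*2357^1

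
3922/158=24 + 65/79  =  24.82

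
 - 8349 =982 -9331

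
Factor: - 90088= - 2^3*11261^1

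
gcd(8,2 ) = 2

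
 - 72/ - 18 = 4/1=4.00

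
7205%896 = 37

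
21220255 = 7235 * 2933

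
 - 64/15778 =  - 1 + 7857/7889  =  - 0.00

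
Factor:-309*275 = -84975= - 3^1*5^2*11^1*103^1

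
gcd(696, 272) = 8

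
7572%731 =262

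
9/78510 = 3/26170 = 0.00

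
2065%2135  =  2065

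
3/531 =1/177 = 0.01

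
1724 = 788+936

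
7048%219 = 40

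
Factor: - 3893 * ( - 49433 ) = 192442669 = 17^1*229^1*49433^1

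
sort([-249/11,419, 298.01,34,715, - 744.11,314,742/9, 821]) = [ - 744.11, - 249/11,34, 742/9, 298.01, 314, 419,715,821]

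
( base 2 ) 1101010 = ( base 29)3j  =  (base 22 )4i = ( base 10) 106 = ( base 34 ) 34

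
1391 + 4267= 5658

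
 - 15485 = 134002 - 149487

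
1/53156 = 1/53156 =0.00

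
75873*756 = 57359988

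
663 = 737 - 74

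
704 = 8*88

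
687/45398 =687/45398 = 0.02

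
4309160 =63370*68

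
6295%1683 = 1246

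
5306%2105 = 1096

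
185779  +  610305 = 796084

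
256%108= 40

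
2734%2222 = 512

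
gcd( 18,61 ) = 1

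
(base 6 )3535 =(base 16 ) 353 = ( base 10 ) 851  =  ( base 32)QJ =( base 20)22B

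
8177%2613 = 338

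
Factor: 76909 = 7^1*10987^1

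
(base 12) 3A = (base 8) 56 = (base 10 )46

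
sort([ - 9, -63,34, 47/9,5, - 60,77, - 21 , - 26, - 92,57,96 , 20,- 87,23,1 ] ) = [ - 92, -87,  -  63, - 60, - 26, - 21, - 9,  1,  5,47/9, 20 , 23,34,57, 77,96 ]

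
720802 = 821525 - 100723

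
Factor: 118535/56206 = 755/358 = 2^( - 1)*5^1*151^1*179^( - 1) 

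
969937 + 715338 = 1685275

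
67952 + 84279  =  152231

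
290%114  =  62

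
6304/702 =3152/351 = 8.98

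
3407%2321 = 1086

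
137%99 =38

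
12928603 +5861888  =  18790491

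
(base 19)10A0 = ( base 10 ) 7049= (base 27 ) 9I2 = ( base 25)B6O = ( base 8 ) 15611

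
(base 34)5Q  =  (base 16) c4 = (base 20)9G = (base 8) 304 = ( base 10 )196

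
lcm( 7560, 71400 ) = 642600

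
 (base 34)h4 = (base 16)246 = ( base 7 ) 1461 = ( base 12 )406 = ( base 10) 582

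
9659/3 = 9659/3 = 3219.67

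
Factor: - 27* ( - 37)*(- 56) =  - 55944 = - 2^3*3^3*7^1*37^1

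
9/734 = 9/734 = 0.01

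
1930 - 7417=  - 5487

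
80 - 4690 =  - 4610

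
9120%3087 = 2946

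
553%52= 33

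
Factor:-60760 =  - 2^3*5^1*7^2*31^1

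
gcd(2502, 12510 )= 2502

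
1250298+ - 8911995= - 7661697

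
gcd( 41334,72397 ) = 1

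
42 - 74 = - 32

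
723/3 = 241 = 241.00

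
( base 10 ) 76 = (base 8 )114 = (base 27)2M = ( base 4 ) 1030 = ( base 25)31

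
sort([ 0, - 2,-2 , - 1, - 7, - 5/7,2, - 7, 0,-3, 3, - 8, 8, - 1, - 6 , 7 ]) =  [ - 8,  -  7, -7, - 6, - 3, - 2,-2 , - 1, - 1,  -  5/7,  0,0,2,3,  7, 8 ] 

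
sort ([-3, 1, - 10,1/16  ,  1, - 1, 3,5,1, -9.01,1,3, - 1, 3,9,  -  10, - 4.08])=[ - 10, - 10, - 9.01, - 4.08, - 3, - 1,-1,1/16,1, 1,1, 1,  3,3, 3,5,9] 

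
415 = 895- 480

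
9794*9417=92230098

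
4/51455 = 4/51455 = 0.00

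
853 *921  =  785613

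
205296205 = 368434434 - 163138229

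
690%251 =188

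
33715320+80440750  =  114156070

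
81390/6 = 13565 = 13565.00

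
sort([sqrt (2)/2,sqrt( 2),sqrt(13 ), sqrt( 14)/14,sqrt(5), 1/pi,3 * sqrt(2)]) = [ sqrt(14)/14, 1/pi,sqrt (2)/2, sqrt (2), sqrt(5) , sqrt( 13),3*sqrt( 2) ]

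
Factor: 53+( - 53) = 0 = 0^1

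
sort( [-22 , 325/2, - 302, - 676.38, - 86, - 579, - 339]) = [ - 676.38 , - 579,-339,-302, - 86,-22, 325/2] 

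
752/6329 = 752/6329 = 0.12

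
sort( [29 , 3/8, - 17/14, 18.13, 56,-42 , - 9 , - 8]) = [  -  42, - 9 , - 8, - 17/14,  3/8 , 18.13,29,56] 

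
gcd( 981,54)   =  9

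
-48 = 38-86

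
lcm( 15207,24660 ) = 912420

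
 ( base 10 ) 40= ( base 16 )28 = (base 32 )18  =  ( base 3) 1111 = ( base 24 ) 1g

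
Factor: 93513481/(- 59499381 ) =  - 3^( - 1)*17^1 * 467^1*11779^1*19833127^( - 1)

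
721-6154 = -5433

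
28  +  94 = 122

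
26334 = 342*77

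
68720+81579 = 150299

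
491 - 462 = 29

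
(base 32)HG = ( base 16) 230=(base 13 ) 341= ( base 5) 4220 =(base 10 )560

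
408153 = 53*7701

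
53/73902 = 53/73902 = 0.00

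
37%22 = 15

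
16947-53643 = -36696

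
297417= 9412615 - 9115198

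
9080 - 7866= 1214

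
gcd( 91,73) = 1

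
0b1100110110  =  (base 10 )822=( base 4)30312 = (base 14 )42a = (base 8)1466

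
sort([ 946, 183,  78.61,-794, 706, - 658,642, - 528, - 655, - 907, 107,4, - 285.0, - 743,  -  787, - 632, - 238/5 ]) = [ - 907,-794, - 787, - 743, - 658, - 655, - 632, - 528, - 285.0 ,  -  238/5, 4, 78.61,107,183,642,706,946 ]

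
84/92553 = 28/30851 = 0.00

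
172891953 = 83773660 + 89118293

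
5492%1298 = 300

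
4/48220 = 1/12055 =0.00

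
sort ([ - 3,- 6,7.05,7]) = [- 6,- 3,7,7.05 ]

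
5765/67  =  86 + 3/67 =86.04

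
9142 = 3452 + 5690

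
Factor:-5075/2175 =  - 3^( - 1)*7^1 = -7/3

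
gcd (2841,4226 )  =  1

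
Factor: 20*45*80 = 72000 = 2^6*3^2*5^3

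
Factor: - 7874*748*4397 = -2^3 *11^1 * 17^1*31^1 * 127^1*4397^1 =- 25897239544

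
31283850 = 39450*793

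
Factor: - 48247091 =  - 3089^1 * 15619^1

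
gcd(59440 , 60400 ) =80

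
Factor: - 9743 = -9743^1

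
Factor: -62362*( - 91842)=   5727450804 = 2^2*3^1 * 15307^1*31181^1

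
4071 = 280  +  3791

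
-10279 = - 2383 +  - 7896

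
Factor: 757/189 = 3^(  -  3)*7^( - 1 )*757^1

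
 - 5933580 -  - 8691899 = 2758319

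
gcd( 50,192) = 2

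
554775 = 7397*75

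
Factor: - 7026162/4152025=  - 2^1*3^1 *5^( - 2 )*11^1*13^1*19^1 * 431^1*166081^( -1)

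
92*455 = 41860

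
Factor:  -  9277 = -9277^1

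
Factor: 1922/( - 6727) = - 2^1*7^( - 1 )= - 2/7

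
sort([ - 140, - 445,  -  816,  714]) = [ - 816, - 445, - 140,  714]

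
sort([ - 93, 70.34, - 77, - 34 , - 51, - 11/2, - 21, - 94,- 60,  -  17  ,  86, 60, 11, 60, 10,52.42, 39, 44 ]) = [- 94, - 93,- 77,- 60, - 51, - 34, - 21, - 17, - 11/2, 10, 11, 39, 44, 52.42, 60 , 60, 70.34, 86 ]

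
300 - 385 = -85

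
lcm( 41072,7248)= 123216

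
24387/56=435 + 27/56 = 435.48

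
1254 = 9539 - 8285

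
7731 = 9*859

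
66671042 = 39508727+27162315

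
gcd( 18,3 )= 3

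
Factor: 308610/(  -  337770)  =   - 127^1*139^( - 1) = -127/139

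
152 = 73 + 79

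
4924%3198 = 1726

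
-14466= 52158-66624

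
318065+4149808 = 4467873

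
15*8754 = 131310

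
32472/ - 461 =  - 32472/461 =-70.44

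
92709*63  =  5840667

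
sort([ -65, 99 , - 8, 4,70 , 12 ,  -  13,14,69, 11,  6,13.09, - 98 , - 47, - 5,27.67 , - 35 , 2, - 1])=[ - 98,- 65 , - 47, - 35 , - 13, - 8, -5,-1, 2,4, 6 , 11,12, 13.09 , 14 , 27.67,69 , 70, 99]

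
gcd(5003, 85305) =1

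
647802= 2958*219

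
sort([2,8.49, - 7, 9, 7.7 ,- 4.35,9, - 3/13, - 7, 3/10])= [ - 7, - 7 , - 4.35, - 3/13,3/10, 2,7.7, 8.49, 9, 9 ]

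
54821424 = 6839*8016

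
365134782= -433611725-  -  798746507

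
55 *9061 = 498355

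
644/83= 644/83 =7.76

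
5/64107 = 5/64107 = 0.00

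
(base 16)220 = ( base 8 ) 1040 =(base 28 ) JC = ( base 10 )544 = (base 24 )mg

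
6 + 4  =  10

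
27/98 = 27/98 = 0.28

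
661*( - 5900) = -3899900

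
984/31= 31 + 23/31 = 31.74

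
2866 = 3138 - 272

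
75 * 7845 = 588375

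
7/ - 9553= - 7/9553= - 0.00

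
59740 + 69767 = 129507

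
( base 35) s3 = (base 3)1100102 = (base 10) 983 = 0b1111010111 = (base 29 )14q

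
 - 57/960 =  - 19/320 = - 0.06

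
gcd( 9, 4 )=1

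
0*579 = 0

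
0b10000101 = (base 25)58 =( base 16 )85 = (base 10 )133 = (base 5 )1013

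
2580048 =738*3496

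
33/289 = 33/289 =0.11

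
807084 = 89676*9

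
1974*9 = 17766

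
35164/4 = 8791 = 8791.00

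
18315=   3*6105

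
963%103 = 36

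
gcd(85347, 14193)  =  9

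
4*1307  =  5228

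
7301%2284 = 449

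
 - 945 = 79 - 1024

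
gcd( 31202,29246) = 2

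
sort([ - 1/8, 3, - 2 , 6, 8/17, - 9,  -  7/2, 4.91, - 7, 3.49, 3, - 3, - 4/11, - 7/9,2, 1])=[ - 9, - 7,  -  7/2, - 3, - 2, - 7/9, -4/11 , - 1/8,8/17, 1,2,3,3, 3.49,  4.91 , 6 ] 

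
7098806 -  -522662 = 7621468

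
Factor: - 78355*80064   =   - 6273414720 = - 2^6*3^2*5^1*139^1*15671^1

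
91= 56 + 35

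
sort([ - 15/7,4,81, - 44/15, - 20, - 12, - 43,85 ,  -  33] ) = [ - 43, - 33,-20, - 12, - 44/15, - 15/7,4,81,85 ] 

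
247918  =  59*4202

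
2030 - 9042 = -7012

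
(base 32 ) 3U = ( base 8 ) 176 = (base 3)11200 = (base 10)126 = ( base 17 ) 77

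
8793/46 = 191 + 7/46 = 191.15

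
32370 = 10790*3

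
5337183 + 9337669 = 14674852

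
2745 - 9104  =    -  6359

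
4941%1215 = 81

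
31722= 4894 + 26828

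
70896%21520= 6336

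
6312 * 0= 0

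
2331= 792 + 1539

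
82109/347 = 82109/347 = 236.63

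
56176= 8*7022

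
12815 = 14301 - 1486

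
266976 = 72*3708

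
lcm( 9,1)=9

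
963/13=963/13 = 74.08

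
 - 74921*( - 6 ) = 449526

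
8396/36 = 233 + 2/9 = 233.22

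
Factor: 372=2^2*3^1*31^1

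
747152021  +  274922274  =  1022074295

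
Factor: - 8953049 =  -7^1*23^1 * 55609^1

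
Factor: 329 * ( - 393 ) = - 3^1*7^1 * 47^1*131^1 =- 129297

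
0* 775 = 0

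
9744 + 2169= 11913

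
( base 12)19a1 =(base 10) 3145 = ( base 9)4274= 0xC49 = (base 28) 409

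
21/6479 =21/6479= 0.00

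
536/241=2 + 54/241 = 2.22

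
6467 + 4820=11287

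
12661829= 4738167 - - 7923662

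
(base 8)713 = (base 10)459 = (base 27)h0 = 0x1cb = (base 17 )1a0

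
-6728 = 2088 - 8816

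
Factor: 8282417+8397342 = 16679759 =16679759^1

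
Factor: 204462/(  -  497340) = -2^( - 1)*3^( -2 )*5^(-1 )*37^1= -37/90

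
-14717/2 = - 14717/2 = - 7358.50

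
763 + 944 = 1707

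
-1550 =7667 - 9217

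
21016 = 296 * 71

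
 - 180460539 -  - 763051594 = 582591055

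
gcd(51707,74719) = 1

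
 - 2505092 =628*(-3989 )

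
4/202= 2/101 = 0.02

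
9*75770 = 681930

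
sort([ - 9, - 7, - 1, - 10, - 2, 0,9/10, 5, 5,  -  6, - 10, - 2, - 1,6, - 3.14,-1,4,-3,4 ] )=[- 10, - 10, - 9, - 7, - 6 ,-3.14 , - 3, - 2, - 2, - 1, - 1,-1, 0 , 9/10, 4, 4, 5, 5 , 6]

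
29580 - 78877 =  - 49297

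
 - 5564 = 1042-6606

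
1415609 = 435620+979989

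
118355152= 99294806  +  19060346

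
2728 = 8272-5544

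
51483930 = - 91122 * ( - 565 )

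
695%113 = 17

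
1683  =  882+801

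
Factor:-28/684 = -7/171= - 3^(-2 )*7^1*19^ (  -  1 ) 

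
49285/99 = 497  +  82/99=497.83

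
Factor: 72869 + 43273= 116142  =  2^1*3^1 * 13^1*1489^1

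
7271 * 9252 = 67271292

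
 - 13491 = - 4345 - 9146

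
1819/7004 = 107/412 =0.26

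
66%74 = 66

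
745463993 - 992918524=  - 247454531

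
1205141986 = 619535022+585606964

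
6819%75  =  69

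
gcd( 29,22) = 1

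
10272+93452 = 103724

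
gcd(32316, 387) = 3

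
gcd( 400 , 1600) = 400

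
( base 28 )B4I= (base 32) 8HI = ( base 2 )10001000110010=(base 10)8754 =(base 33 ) 819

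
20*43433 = 868660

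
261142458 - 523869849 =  - 262727391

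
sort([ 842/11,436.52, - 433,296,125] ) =[ - 433,  842/11 , 125, 296,436.52]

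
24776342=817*30326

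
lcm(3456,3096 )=148608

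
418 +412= 830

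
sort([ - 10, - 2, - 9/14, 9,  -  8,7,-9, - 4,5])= [ - 10, - 9, - 8, - 4, - 2, - 9/14,  5,7,  9]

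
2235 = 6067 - 3832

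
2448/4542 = 408/757= 0.54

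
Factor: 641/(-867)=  - 3^( - 1) * 17^(- 2)*641^1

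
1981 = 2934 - 953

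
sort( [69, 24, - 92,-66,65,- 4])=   [-92, - 66, - 4,24,65 , 69]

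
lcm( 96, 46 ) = 2208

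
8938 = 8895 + 43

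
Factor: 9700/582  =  50/3 = 2^1*3^( - 1)*5^2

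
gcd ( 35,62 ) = 1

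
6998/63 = 6998/63 = 111.08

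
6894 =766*9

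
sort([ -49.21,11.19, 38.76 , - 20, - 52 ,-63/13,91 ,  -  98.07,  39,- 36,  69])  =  [ - 98.07,-52, - 49.21,-36, - 20, - 63/13,  11.19,38.76, 39,  69,91] 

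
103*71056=7318768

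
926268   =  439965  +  486303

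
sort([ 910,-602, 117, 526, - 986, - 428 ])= [-986,-602 , - 428,117, 526 , 910 ]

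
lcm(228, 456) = 456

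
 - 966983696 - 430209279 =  - 1397192975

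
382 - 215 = 167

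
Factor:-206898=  - 2^1*3^1* 34483^1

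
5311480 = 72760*73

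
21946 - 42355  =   -20409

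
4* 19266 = 77064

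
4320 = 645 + 3675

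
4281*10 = 42810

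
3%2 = 1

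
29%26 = 3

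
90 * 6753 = 607770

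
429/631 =429/631 = 0.68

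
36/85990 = 18/42995 = 0.00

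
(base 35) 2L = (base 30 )31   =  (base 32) 2R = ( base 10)91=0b1011011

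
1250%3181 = 1250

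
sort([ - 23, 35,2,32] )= [ - 23, 2,32,  35] 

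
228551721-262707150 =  - 34155429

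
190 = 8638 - 8448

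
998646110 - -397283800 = 1395929910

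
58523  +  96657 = 155180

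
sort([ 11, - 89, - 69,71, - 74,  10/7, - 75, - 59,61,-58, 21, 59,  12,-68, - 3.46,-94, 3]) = [ - 94,  -  89, - 75, - 74,-69,-68,-59, - 58 ,-3.46, 10/7, 3,11,  12,21,  59, 61,71 ] 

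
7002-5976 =1026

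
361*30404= 10975844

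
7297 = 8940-1643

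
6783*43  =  291669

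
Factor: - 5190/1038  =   - 5^1 = -5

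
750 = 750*1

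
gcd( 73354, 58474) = 2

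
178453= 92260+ 86193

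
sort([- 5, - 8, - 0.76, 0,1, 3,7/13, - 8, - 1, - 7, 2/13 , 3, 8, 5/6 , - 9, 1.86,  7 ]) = [-9, - 8, - 8, - 7, - 5,- 1 , - 0.76,  0, 2/13, 7/13, 5/6, 1  ,  1.86,3, 3,7, 8 ]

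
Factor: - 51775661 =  - 7^1*41^1 *89^1*2027^1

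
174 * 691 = 120234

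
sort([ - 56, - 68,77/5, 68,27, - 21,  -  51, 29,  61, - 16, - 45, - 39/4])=[- 68, -56, - 51,- 45, - 21,-16,-39/4,77/5,27,  29, 61,68]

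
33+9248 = 9281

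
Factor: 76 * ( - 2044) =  - 155344 = - 2^4*7^1*19^1*73^1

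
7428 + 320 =7748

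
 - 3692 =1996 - 5688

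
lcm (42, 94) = 1974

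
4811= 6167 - 1356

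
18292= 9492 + 8800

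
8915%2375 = 1790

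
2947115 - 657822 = 2289293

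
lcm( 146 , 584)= 584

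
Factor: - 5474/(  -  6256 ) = 2^ ( - 3)*7^1 = 7/8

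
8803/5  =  1760 + 3/5 = 1760.60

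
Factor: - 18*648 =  - 11664 = -2^4*3^6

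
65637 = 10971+54666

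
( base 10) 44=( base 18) 28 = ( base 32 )1c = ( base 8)54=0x2C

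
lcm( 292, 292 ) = 292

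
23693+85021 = 108714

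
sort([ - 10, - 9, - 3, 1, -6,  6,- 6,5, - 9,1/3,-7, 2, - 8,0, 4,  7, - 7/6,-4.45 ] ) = [-10,-9, - 9 , - 8, - 7, - 6, - 6, - 4.45, - 3, - 7/6,0, 1/3, 1,2, 4, 5, 6, 7 ]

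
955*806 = 769730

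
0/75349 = 0 = 0.00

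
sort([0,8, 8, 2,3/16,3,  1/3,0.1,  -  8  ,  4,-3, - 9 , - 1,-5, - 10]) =[ - 10, - 9 ,-8,  -  5, - 3, - 1,  0,0.1,3/16,  1/3,2 , 3,4,8,8]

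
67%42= 25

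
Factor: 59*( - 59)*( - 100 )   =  348100 = 2^2*5^2*59^2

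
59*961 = 56699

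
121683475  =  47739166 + 73944309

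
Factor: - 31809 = - 3^1*23^1*461^1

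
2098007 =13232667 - 11134660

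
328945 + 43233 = 372178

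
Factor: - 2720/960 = -17/6 = - 2^( - 1) *3^ ( - 1)* 17^1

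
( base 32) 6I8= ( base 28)8G8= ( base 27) 965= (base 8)15110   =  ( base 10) 6728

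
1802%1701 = 101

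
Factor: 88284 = 2^2*3^1* 7^1*1051^1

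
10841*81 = 878121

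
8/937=8/937 = 0.01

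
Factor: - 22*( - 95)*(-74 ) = -2^2*5^1 * 11^1*19^1*37^1  =  -154660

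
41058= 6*6843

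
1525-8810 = - 7285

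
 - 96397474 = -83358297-13039177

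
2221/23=2221/23 = 96.57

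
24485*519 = 12707715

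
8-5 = 3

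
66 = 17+49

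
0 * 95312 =0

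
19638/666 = 1091/37  =  29.49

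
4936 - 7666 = -2730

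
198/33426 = 11/1857 = 0.01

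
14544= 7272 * 2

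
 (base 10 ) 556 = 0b1000101100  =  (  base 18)1cg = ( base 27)kg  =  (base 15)271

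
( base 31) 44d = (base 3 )12110110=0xf8d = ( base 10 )3981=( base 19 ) B0A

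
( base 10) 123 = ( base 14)8B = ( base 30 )43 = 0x7B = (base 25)4n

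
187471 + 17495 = 204966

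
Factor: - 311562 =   -  2^1*3^2*19^1*911^1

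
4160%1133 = 761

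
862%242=136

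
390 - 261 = 129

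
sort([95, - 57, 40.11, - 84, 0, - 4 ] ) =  [ - 84,  -  57, - 4,  0,  40.11,95]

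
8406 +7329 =15735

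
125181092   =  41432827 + 83748265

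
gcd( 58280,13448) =8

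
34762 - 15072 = 19690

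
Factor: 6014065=5^1  *  1202813^1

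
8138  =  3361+4777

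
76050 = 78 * 975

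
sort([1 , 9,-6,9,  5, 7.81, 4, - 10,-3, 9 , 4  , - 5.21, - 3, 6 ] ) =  [ - 10, - 6, -5.21, - 3,-3,1, 4, 4,5, 6, 7.81, 9, 9, 9 ]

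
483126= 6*80521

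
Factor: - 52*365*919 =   -  17442620 = - 2^2*5^1*13^1*73^1*919^1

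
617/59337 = 617/59337 = 0.01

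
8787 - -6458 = 15245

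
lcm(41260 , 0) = 0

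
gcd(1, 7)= 1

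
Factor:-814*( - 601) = 489214 = 2^1*11^1*37^1*601^1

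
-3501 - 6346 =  - 9847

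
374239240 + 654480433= 1028719673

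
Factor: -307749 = - 3^1*13^2*607^1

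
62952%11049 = 7707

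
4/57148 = 1/14287 = 0.00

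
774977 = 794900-19923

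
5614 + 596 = 6210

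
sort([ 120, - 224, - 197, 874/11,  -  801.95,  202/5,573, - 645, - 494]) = [-801.95, - 645, - 494, - 224, - 197, 202/5, 874/11,  120,573 ]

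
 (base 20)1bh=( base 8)1175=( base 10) 637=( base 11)52A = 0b1001111101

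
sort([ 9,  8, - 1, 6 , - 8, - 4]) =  [ - 8 , - 4, - 1, 6,  8 , 9]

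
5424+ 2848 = 8272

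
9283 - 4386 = 4897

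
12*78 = 936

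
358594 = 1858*193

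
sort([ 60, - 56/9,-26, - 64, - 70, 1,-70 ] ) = [ - 70,  -  70,-64, - 26,-56/9, 1,60]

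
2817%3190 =2817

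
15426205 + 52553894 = 67980099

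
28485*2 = 56970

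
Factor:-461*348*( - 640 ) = 102673920 = 2^9*3^1* 5^1 * 29^1*461^1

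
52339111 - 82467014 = - 30127903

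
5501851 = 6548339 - 1046488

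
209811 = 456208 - 246397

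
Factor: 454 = 2^1*227^1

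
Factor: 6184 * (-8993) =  - 2^3 * 17^1 * 23^2 * 773^1 = - 55612712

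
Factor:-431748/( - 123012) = 179/51 = 3^( - 1)*17^(-1 )*179^1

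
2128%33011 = 2128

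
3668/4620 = 131/165 =0.79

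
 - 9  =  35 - 44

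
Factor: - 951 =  - 3^1*317^1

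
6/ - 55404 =  -  1 + 9233/9234 =- 0.00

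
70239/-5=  - 70239/5 = - 14047.80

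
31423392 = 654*48048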